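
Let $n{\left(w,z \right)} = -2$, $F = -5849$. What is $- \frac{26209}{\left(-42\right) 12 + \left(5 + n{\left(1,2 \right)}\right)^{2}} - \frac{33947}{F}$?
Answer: $\frac{170100206}{2895255} \approx 58.751$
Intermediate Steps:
$- \frac{26209}{\left(-42\right) 12 + \left(5 + n{\left(1,2 \right)}\right)^{2}} - \frac{33947}{F} = - \frac{26209}{\left(-42\right) 12 + \left(5 - 2\right)^{2}} - \frac{33947}{-5849} = - \frac{26209}{-504 + 3^{2}} - - \frac{33947}{5849} = - \frac{26209}{-504 + 9} + \frac{33947}{5849} = - \frac{26209}{-495} + \frac{33947}{5849} = \left(-26209\right) \left(- \frac{1}{495}\right) + \frac{33947}{5849} = \frac{26209}{495} + \frac{33947}{5849} = \frac{170100206}{2895255}$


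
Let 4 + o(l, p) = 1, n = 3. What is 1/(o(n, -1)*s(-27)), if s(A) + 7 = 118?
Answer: -1/333 ≈ -0.0030030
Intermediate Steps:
o(l, p) = -3 (o(l, p) = -4 + 1 = -3)
s(A) = 111 (s(A) = -7 + 118 = 111)
1/(o(n, -1)*s(-27)) = 1/(-3*111) = 1/(-333) = -1/333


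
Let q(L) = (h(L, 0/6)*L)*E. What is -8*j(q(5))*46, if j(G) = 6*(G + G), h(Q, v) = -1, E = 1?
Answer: 22080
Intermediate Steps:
q(L) = -L (q(L) = -L*1 = -L)
j(G) = 12*G (j(G) = 6*(2*G) = 12*G)
-8*j(q(5))*46 = -96*(-1*5)*46 = -96*(-5)*46 = -8*(-60)*46 = 480*46 = 22080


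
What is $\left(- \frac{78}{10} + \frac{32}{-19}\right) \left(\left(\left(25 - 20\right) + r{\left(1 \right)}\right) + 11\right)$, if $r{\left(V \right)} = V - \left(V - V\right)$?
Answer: $- \frac{15317}{95} \approx -161.23$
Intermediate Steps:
$r{\left(V \right)} = V$ ($r{\left(V \right)} = V - 0 = V + 0 = V$)
$\left(- \frac{78}{10} + \frac{32}{-19}\right) \left(\left(\left(25 - 20\right) + r{\left(1 \right)}\right) + 11\right) = \left(- \frac{78}{10} + \frac{32}{-19}\right) \left(\left(\left(25 - 20\right) + 1\right) + 11\right) = \left(\left(-78\right) \frac{1}{10} + 32 \left(- \frac{1}{19}\right)\right) \left(\left(5 + 1\right) + 11\right) = \left(- \frac{39}{5} - \frac{32}{19}\right) \left(6 + 11\right) = \left(- \frac{901}{95}\right) 17 = - \frac{15317}{95}$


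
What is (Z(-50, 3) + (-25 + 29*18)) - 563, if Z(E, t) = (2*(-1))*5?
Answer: -76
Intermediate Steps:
Z(E, t) = -10 (Z(E, t) = -2*5 = -10)
(Z(-50, 3) + (-25 + 29*18)) - 563 = (-10 + (-25 + 29*18)) - 563 = (-10 + (-25 + 522)) - 563 = (-10 + 497) - 563 = 487 - 563 = -76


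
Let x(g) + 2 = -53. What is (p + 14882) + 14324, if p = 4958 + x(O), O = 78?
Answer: 34109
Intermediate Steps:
x(g) = -55 (x(g) = -2 - 53 = -55)
p = 4903 (p = 4958 - 55 = 4903)
(p + 14882) + 14324 = (4903 + 14882) + 14324 = 19785 + 14324 = 34109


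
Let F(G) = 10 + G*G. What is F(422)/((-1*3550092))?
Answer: -12721/253578 ≈ -0.050166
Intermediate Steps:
F(G) = 10 + G²
F(422)/((-1*3550092)) = (10 + 422²)/((-1*3550092)) = (10 + 178084)/(-3550092) = 178094*(-1/3550092) = -12721/253578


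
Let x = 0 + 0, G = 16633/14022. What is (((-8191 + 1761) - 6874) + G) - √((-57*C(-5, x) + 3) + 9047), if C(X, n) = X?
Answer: -186532055/14022 - √9335 ≈ -13399.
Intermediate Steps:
G = 16633/14022 (G = 16633*(1/14022) = 16633/14022 ≈ 1.1862)
x = 0
(((-8191 + 1761) - 6874) + G) - √((-57*C(-5, x) + 3) + 9047) = (((-8191 + 1761) - 6874) + 16633/14022) - √((-57*(-5) + 3) + 9047) = ((-6430 - 6874) + 16633/14022) - √((285 + 3) + 9047) = (-13304 + 16633/14022) - √(288 + 9047) = -186532055/14022 - √9335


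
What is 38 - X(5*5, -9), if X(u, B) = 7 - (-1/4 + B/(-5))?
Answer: 651/20 ≈ 32.550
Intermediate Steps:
X(u, B) = 29/4 + B/5 (X(u, B) = 7 - (-1*¼ + B*(-⅕)) = 7 - (-¼ - B/5) = 7 + (¼ + B/5) = 29/4 + B/5)
38 - X(5*5, -9) = 38 - (29/4 + (⅕)*(-9)) = 38 - (29/4 - 9/5) = 38 - 1*109/20 = 38 - 109/20 = 651/20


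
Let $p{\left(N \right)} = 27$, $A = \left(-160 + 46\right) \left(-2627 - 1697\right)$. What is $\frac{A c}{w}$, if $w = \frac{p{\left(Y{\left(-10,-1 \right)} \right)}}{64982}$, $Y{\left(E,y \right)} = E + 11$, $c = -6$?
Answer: $- \frac{21354644768}{3} \approx -7.1182 \cdot 10^{9}$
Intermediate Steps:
$Y{\left(E,y \right)} = 11 + E$
$A = 492936$ ($A = \left(-114\right) \left(-4324\right) = 492936$)
$w = \frac{27}{64982} \approx 0.0004155$
$\frac{A c}{w} = \frac{492936 \left(-6\right)}{\frac{27}{64982}} = \left(-2957616\right) \frac{64982}{27} = - \frac{21354644768}{3}$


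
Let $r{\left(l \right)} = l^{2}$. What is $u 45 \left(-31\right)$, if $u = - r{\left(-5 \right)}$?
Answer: $34875$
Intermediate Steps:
$u = -25$ ($u = - \left(-5\right)^{2} = \left(-1\right) 25 = -25$)
$u 45 \left(-31\right) = \left(-25\right) 45 \left(-31\right) = \left(-1125\right) \left(-31\right) = 34875$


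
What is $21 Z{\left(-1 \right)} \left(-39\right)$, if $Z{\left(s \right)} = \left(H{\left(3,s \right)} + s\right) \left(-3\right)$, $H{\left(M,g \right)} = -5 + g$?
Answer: $-17199$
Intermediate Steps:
$Z{\left(s \right)} = 15 - 6 s$ ($Z{\left(s \right)} = \left(\left(-5 + s\right) + s\right) \left(-3\right) = \left(-5 + 2 s\right) \left(-3\right) = 15 - 6 s$)
$21 Z{\left(-1 \right)} \left(-39\right) = 21 \left(15 - -6\right) \left(-39\right) = 21 \left(15 + 6\right) \left(-39\right) = 21 \cdot 21 \left(-39\right) = 441 \left(-39\right) = -17199$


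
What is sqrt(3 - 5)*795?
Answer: 795*I*sqrt(2) ≈ 1124.3*I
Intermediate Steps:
sqrt(3 - 5)*795 = sqrt(-2)*795 = (I*sqrt(2))*795 = 795*I*sqrt(2)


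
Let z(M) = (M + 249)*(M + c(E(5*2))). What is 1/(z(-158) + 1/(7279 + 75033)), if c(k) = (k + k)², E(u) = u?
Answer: 82312/1812674865 ≈ 4.5409e-5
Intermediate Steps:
c(k) = 4*k² (c(k) = (2*k)² = 4*k²)
z(M) = (249 + M)*(400 + M) (z(M) = (M + 249)*(M + 4*(5*2)²) = (249 + M)*(M + 4*10²) = (249 + M)*(M + 4*100) = (249 + M)*(M + 400) = (249 + M)*(400 + M))
1/(z(-158) + 1/(7279 + 75033)) = 1/((99600 + (-158)² + 649*(-158)) + 1/(7279 + 75033)) = 1/((99600 + 24964 - 102542) + 1/82312) = 1/(22022 + 1/82312) = 1/(1812674865/82312) = 82312/1812674865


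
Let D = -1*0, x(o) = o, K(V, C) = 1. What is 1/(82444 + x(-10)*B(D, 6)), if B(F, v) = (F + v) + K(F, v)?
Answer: 1/82374 ≈ 1.2140e-5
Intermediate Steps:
D = 0
B(F, v) = 1 + F + v (B(F, v) = (F + v) + 1 = 1 + F + v)
1/(82444 + x(-10)*B(D, 6)) = 1/(82444 - 10*(1 + 0 + 6)) = 1/(82444 - 10*7) = 1/(82444 - 70) = 1/82374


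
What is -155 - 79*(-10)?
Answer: 635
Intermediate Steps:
-155 - 79*(-10) = -155 + 790 = 635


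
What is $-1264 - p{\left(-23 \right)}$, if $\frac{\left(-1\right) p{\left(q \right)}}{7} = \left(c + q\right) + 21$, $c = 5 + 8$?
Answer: $-1187$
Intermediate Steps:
$c = 13$
$p{\left(q \right)} = -238 - 7 q$ ($p{\left(q \right)} = - 7 \left(\left(13 + q\right) + 21\right) = - 7 \left(34 + q\right) = -238 - 7 q$)
$-1264 - p{\left(-23 \right)} = -1264 - \left(-238 - -161\right) = -1264 - \left(-238 + 161\right) = -1264 - -77 = -1264 + 77 = -1187$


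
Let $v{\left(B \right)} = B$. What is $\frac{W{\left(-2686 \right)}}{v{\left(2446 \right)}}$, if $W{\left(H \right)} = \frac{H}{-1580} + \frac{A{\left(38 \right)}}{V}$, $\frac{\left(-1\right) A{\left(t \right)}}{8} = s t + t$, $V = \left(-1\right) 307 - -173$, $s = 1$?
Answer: $\frac{4179}{1638820} \approx 0.00255$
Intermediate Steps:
$V = -134$ ($V = -307 + 173 = -134$)
$A{\left(t \right)} = - 16 t$ ($A{\left(t \right)} = - 8 \left(1 t + t\right) = - 8 \left(t + t\right) = - 8 \cdot 2 t = - 16 t$)
$W{\left(H \right)} = \frac{304}{67} - \frac{H}{1580}$ ($W{\left(H \right)} = \frac{H}{-1580} + \frac{\left(-16\right) 38}{-134} = H \left(- \frac{1}{1580}\right) - - \frac{304}{67} = - \frac{H}{1580} + \frac{304}{67} = \frac{304}{67} - \frac{H}{1580}$)
$\frac{W{\left(-2686 \right)}}{v{\left(2446 \right)}} = \frac{\frac{304}{67} - - \frac{17}{10}}{2446} = \left(\frac{304}{67} + \frac{17}{10}\right) \frac{1}{2446} = \frac{4179}{670} \cdot \frac{1}{2446} = \frac{4179}{1638820}$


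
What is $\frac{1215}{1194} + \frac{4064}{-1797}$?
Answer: $- \frac{889687}{715206} \approx -1.244$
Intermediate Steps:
$\frac{1215}{1194} + \frac{4064}{-1797} = 1215 \cdot \frac{1}{1194} + 4064 \left(- \frac{1}{1797}\right) = \frac{405}{398} - \frac{4064}{1797} = - \frac{889687}{715206}$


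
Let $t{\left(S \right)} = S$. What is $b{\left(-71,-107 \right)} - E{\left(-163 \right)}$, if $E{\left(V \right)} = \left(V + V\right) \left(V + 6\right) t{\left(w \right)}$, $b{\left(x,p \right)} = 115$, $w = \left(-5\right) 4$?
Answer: $1023755$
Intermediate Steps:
$w = -20$
$E{\left(V \right)} = - 40 V \left(6 + V\right)$ ($E{\left(V \right)} = \left(V + V\right) \left(V + 6\right) \left(-20\right) = 2 V \left(6 + V\right) \left(-20\right) = - 40 V \left(6 + V\right)$)
$b{\left(-71,-107 \right)} - E{\left(-163 \right)} = 115 - \left(-40\right) \left(-163\right) \left(6 - 163\right) = 115 - \left(-40\right) \left(-163\right) \left(-157\right) = 115 - -1023640 = 115 + 1023640 = 1023755$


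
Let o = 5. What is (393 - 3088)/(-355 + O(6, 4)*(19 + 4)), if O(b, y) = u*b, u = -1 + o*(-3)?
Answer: 245/233 ≈ 1.0515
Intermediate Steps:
u = -16 (u = -1 + 5*(-3) = -1 - 15 = -16)
O(b, y) = -16*b
(393 - 3088)/(-355 + O(6, 4)*(19 + 4)) = (393 - 3088)/(-355 + (-16*6)*(19 + 4)) = -2695/(-355 - 96*23) = -2695/(-355 - 2208) = -2695/(-2563) = -2695*(-1/2563) = 245/233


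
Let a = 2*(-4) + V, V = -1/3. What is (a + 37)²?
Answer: 7396/9 ≈ 821.78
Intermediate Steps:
V = -⅓ (V = -1*⅓ = -⅓ ≈ -0.33333)
a = -25/3 (a = 2*(-4) - ⅓ = -8 - ⅓ = -25/3 ≈ -8.3333)
(a + 37)² = (-25/3 + 37)² = (86/3)² = 7396/9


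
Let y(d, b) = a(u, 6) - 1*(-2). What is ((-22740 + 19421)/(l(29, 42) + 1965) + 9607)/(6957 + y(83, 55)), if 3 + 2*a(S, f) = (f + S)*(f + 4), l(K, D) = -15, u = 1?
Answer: 18730331/13635375 ≈ 1.3737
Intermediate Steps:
a(S, f) = -3/2 + (4 + f)*(S + f)/2 (a(S, f) = -3/2 + ((f + S)*(f + 4))/2 = -3/2 + ((S + f)*(4 + f))/2 = -3/2 + ((4 + f)*(S + f))/2 = -3/2 + (4 + f)*(S + f)/2)
y(d, b) = 71/2 (y(d, b) = (-3/2 + (1/2)*6**2 + 2*1 + 2*6 + (1/2)*1*6) - 1*(-2) = (-3/2 + (1/2)*36 + 2 + 12 + 3) + 2 = (-3/2 + 18 + 2 + 12 + 3) + 2 = 67/2 + 2 = 71/2)
((-22740 + 19421)/(l(29, 42) + 1965) + 9607)/(6957 + y(83, 55)) = ((-22740 + 19421)/(-15 + 1965) + 9607)/(6957 + 71/2) = (-3319/1950 + 9607)/(13985/2) = (-3319*1/1950 + 9607)*(2/13985) = (-3319/1950 + 9607)*(2/13985) = (18730331/1950)*(2/13985) = 18730331/13635375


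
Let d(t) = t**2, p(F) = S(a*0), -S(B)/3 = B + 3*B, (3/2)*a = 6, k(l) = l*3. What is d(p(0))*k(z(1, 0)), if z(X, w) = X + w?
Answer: 0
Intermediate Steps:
k(l) = 3*l
a = 4 (a = (2/3)*6 = 4)
S(B) = -12*B (S(B) = -3*(B + 3*B) = -12*B)
p(F) = 0 (p(F) = -48*0 = -12*0 = 0)
d(p(0))*k(z(1, 0)) = 0**2*(3*(1 + 0)) = 0*(3*1) = 0*3 = 0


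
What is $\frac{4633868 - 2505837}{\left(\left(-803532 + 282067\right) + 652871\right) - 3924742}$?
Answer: $- \frac{2128031}{3793336} \approx -0.56099$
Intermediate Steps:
$\frac{4633868 - 2505837}{\left(\left(-803532 + 282067\right) + 652871\right) - 3924742} = \frac{2128031}{\left(-521465 + 652871\right) - 3924742} = \frac{2128031}{131406 - 3924742} = \frac{2128031}{-3793336} = 2128031 \left(- \frac{1}{3793336}\right) = - \frac{2128031}{3793336}$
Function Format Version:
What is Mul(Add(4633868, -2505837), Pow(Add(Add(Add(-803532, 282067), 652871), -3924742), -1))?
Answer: Rational(-2128031, 3793336) ≈ -0.56099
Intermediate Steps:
Mul(Add(4633868, -2505837), Pow(Add(Add(Add(-803532, 282067), 652871), -3924742), -1)) = Mul(2128031, Pow(Add(Add(-521465, 652871), -3924742), -1)) = Mul(2128031, Pow(Add(131406, -3924742), -1)) = Mul(2128031, Pow(-3793336, -1)) = Mul(2128031, Rational(-1, 3793336)) = Rational(-2128031, 3793336)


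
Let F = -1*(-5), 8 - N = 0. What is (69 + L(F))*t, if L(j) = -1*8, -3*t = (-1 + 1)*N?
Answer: 0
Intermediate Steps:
N = 8 (N = 8 - 1*0 = 8 + 0 = 8)
t = 0 (t = -(-1 + 1)*8/3 = -0*8 = -⅓*0 = 0)
F = 5
L(j) = -8
(69 + L(F))*t = (69 - 8)*0 = 61*0 = 0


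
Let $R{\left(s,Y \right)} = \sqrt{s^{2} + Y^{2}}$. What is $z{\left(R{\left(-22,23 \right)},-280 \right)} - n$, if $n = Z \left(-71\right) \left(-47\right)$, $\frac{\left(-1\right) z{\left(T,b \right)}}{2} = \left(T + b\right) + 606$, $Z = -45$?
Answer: $149513 - 2 \sqrt{1013} \approx 1.4945 \cdot 10^{5}$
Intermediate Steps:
$R{\left(s,Y \right)} = \sqrt{Y^{2} + s^{2}}$
$z{\left(T,b \right)} = -1212 - 2 T - 2 b$ ($z{\left(T,b \right)} = - 2 \left(\left(T + b\right) + 606\right) = - 2 \left(606 + T + b\right) = -1212 - 2 T - 2 b$)
$n = -150165$ ($n = \left(-45\right) \left(-71\right) \left(-47\right) = 3195 \left(-47\right) = -150165$)
$z{\left(R{\left(-22,23 \right)},-280 \right)} - n = \left(-1212 - 2 \sqrt{23^{2} + \left(-22\right)^{2}} - -560\right) - -150165 = \left(-1212 - 2 \sqrt{529 + 484} + 560\right) + 150165 = \left(-1212 - 2 \sqrt{1013} + 560\right) + 150165 = \left(-652 - 2 \sqrt{1013}\right) + 150165 = 149513 - 2 \sqrt{1013}$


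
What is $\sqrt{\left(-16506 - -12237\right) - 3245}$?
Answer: $17 i \sqrt{26} \approx 86.683 i$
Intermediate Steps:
$\sqrt{\left(-16506 - -12237\right) - 3245} = \sqrt{\left(-16506 + 12237\right) - 3245} = \sqrt{-4269 - 3245} = \sqrt{-7514} = 17 i \sqrt{26}$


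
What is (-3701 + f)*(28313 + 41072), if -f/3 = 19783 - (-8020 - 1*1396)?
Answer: -6334711730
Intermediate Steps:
f = -87597 (f = -3*(19783 - (-8020 - 1*1396)) = -3*(19783 - (-8020 - 1396)) = -3*(19783 - 1*(-9416)) = -3*(19783 + 9416) = -3*29199 = -87597)
(-3701 + f)*(28313 + 41072) = (-3701 - 87597)*(28313 + 41072) = -91298*69385 = -6334711730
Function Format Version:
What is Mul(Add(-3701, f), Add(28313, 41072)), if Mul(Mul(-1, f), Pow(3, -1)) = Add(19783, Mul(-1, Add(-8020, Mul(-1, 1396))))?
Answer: -6334711730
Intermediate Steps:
f = -87597 (f = Mul(-3, Add(19783, Mul(-1, Add(-8020, Mul(-1, 1396))))) = Mul(-3, Add(19783, Mul(-1, Add(-8020, -1396)))) = Mul(-3, Add(19783, Mul(-1, -9416))) = Mul(-3, Add(19783, 9416)) = Mul(-3, 29199) = -87597)
Mul(Add(-3701, f), Add(28313, 41072)) = Mul(Add(-3701, -87597), Add(28313, 41072)) = Mul(-91298, 69385) = -6334711730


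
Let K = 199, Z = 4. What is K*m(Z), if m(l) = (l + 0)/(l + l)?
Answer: 199/2 ≈ 99.500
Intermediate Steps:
m(l) = ½ (m(l) = l/((2*l)) = l*(1/(2*l)) = ½)
K*m(Z) = 199*(½) = 199/2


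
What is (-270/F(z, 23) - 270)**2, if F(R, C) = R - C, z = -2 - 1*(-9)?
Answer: 4100625/64 ≈ 64072.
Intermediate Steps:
z = 7 (z = -2 + 9 = 7)
(-270/F(z, 23) - 270)**2 = (-270/(7 - 1*23) - 270)**2 = (-270/(7 - 23) - 270)**2 = (-270/(-16) - 270)**2 = (-270*(-1/16) - 270)**2 = (135/8 - 270)**2 = (-2025/8)**2 = 4100625/64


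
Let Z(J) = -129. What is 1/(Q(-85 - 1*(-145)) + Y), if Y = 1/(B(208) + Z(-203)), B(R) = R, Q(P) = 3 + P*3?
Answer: 79/14458 ≈ 0.0054641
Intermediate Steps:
Q(P) = 3 + 3*P
Y = 1/79 (Y = 1/(208 - 129) = 1/79 ≈ 0.012658)
1/(Q(-85 - 1*(-145)) + Y) = 1/((3 + 3*(-85 - 1*(-145))) + 1/79) = 1/((3 + 3*(-85 + 145)) + 1/79) = 1/((3 + 3*60) + 1/79) = 1/((3 + 180) + 1/79) = 1/(183 + 1/79) = 1/(14458/79) = 79/14458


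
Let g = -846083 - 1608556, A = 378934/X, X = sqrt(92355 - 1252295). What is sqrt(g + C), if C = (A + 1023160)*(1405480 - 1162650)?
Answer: sqrt(835704347291787365449 - 533668345713034*I*sqrt(289985))/57997 ≈ 4.9845e+5 - 85.703*I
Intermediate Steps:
X = 2*I*sqrt(289985) (X = sqrt(-1159940) = 2*I*sqrt(289985) ≈ 1077.0*I)
A = -189467*I*sqrt(289985)/289985 (A = 378934/((2*I*sqrt(289985))) = 378934*(-I*sqrt(289985)/579970) = -189467*I*sqrt(289985)/289985 ≈ -351.84*I)
g = -2454639
C = 248453942800 - 9201654322*I*sqrt(289985)/57997 (C = (-189467*I*sqrt(289985)/289985 + 1023160)*(1405480 - 1162650) = (1023160 - 189467*I*sqrt(289985)/289985)*242830 = 248453942800 - 9201654322*I*sqrt(289985)/57997 ≈ 2.4845e+11 - 8.5437e+7*I)
sqrt(g + C) = sqrt(-2454639 + (248453942800 - 9201654322*I*sqrt(289985)/57997)) = sqrt(248451488161 - 9201654322*I*sqrt(289985)/57997)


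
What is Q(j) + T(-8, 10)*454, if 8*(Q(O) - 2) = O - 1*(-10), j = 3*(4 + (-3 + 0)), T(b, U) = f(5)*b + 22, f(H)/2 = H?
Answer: -210627/8 ≈ -26328.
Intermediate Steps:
f(H) = 2*H
T(b, U) = 22 + 10*b (T(b, U) = (2*5)*b + 22 = 10*b + 22 = 22 + 10*b)
j = 3 (j = 3*(4 - 3) = 3*1 = 3)
Q(O) = 13/4 + O/8 (Q(O) = 2 + (O - 1*(-10))/8 = 2 + (O + 10)/8 = 2 + (10 + O)/8 = 2 + (5/4 + O/8) = 13/4 + O/8)
Q(j) + T(-8, 10)*454 = (13/4 + (⅛)*3) + (22 + 10*(-8))*454 = (13/4 + 3/8) + (22 - 80)*454 = 29/8 - 58*454 = 29/8 - 26332 = -210627/8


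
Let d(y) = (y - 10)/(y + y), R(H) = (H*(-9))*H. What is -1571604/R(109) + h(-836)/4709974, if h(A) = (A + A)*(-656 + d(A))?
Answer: 1253234444215/83938801641 ≈ 14.930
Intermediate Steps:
R(H) = -9*H² (R(H) = (-9*H)*H = -9*H²)
d(y) = (-10 + y)/(2*y) (d(y) = (-10 + y)/((2*y)) = (-10 + y)*(1/(2*y)) = (-10 + y)/(2*y))
h(A) = 2*A*(-656 + (-10 + A)/(2*A)) (h(A) = (A + A)*(-656 + (-10 + A)/(2*A)) = (2*A)*(-656 + (-10 + A)/(2*A)) = 2*A*(-656 + (-10 + A)/(2*A)))
-1571604/R(109) + h(-836)/4709974 = -1571604/((-9*109²)) + (-10 - 1311*(-836))/4709974 = -1571604/((-9*11881)) + (-10 + 1095996)*(1/4709974) = -1571604/(-106929) + 1095986*(1/4709974) = -1571604*(-1/106929) + 547993/2354987 = 523868/35643 + 547993/2354987 = 1253234444215/83938801641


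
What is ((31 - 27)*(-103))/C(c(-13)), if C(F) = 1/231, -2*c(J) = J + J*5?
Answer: -95172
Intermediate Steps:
c(J) = -3*J (c(J) = -(J + J*5)/2 = -(J + 5*J)/2 = -3*J)
C(F) = 1/231
((31 - 27)*(-103))/C(c(-13)) = ((31 - 27)*(-103))/(1/231) = (4*(-103))*231 = -412*231 = -95172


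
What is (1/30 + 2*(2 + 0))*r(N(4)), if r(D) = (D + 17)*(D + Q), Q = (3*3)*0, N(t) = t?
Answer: 1694/5 ≈ 338.80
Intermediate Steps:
Q = 0 (Q = 9*0 = 0)
r(D) = D*(17 + D) (r(D) = (D + 17)*(D + 0) = (17 + D)*D = D*(17 + D))
(1/30 + 2*(2 + 0))*r(N(4)) = (1/30 + 2*(2 + 0))*(4*(17 + 4)) = (1/30 + 2*2)*(4*21) = (1/30 + 4)*84 = (121/30)*84 = 1694/5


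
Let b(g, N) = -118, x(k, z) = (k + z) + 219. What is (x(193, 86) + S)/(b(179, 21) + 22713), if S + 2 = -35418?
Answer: -34922/22595 ≈ -1.5456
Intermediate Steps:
x(k, z) = 219 + k + z
S = -35420 (S = -2 - 35418 = -35420)
(x(193, 86) + S)/(b(179, 21) + 22713) = ((219 + 193 + 86) - 35420)/(-118 + 22713) = (498 - 35420)/22595 = -34922*1/22595 = -34922/22595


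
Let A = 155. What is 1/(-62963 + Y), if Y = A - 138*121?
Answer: -1/79506 ≈ -1.2578e-5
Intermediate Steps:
Y = -16543 (Y = 155 - 138*121 = 155 - 16698 = -16543)
1/(-62963 + Y) = 1/(-62963 - 16543) = 1/(-79506) = -1/79506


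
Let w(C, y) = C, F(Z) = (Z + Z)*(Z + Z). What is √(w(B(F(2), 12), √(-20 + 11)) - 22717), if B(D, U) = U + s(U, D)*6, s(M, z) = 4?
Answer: I*√22681 ≈ 150.6*I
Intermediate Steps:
F(Z) = 4*Z² (F(Z) = (2*Z)*(2*Z) = 4*Z²)
B(D, U) = 24 + U (B(D, U) = U + 4*6 = U + 24 = 24 + U)
√(w(B(F(2), 12), √(-20 + 11)) - 22717) = √((24 + 12) - 22717) = √(36 - 22717) = √(-22681) = I*√22681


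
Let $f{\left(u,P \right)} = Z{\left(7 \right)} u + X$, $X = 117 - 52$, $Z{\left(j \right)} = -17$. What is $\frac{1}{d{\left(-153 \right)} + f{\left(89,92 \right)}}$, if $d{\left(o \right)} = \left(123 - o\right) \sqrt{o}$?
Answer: $- \frac{181}{1718954} - \frac{207 i \sqrt{17}}{3437908} \approx -0.0001053 - 0.00024826 i$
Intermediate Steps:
$X = 65$
$d{\left(o \right)} = \sqrt{o} \left(123 - o\right)$
$f{\left(u,P \right)} = 65 - 17 u$ ($f{\left(u,P \right)} = - 17 u + 65 = 65 - 17 u$)
$\frac{1}{d{\left(-153 \right)} + f{\left(89,92 \right)}} = \frac{1}{\sqrt{-153} \left(123 - -153\right) + \left(65 - 1513\right)} = \frac{1}{3 i \sqrt{17} \left(123 + 153\right) + \left(65 - 1513\right)} = \frac{1}{3 i \sqrt{17} \cdot 276 - 1448} = \frac{1}{828 i \sqrt{17} - 1448} = \frac{1}{-1448 + 828 i \sqrt{17}}$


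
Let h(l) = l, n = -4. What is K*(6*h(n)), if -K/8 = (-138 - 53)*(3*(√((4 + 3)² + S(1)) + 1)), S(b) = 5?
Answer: -110016 - 330048*√6 ≈ -9.1847e+5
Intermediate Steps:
K = 4584 + 13752*√6 (K = -8*(-138 - 53)*3*(√((4 + 3)² + 5) + 1) = -(-1528)*3*(√(7² + 5) + 1) = -(-1528)*3*(√(49 + 5) + 1) = -(-1528)*3*(√54 + 1) = -(-1528)*3*(3*√6 + 1) = -(-1528)*3*(1 + 3*√6) = -(-1528)*(3 + 9*√6) = -8*(-573 - 1719*√6) = 4584 + 13752*√6 ≈ 38269.)
K*(6*h(n)) = (4584 + 13752*√6)*(6*(-4)) = (4584 + 13752*√6)*(-24) = -110016 - 330048*√6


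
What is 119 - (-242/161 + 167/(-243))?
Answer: 4741330/39123 ≈ 121.19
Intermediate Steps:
119 - (-242/161 + 167/(-243)) = 119 - (-242*1/161 + 167*(-1/243)) = 119 - (-242/161 - 167/243) = 119 - 1*(-85693/39123) = 119 + 85693/39123 = 4741330/39123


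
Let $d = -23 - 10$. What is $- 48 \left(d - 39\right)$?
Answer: $3456$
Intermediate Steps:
$d = -33$ ($d = -23 - 10 = -33$)
$- 48 \left(d - 39\right) = - 48 \left(-33 - 39\right) = \left(-48\right) \left(-72\right) = 3456$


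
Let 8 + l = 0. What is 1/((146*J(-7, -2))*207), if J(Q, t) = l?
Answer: -1/241776 ≈ -4.1361e-6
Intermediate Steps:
l = -8 (l = -8 + 0 = -8)
J(Q, t) = -8
1/((146*J(-7, -2))*207) = 1/((146*(-8))*207) = 1/(-1168*207) = 1/(-241776) = -1/241776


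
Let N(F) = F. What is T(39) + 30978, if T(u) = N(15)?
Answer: 30993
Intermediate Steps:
T(u) = 15
T(39) + 30978 = 15 + 30978 = 30993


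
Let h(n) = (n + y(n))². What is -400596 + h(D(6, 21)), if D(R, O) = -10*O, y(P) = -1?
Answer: -356075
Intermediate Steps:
h(n) = (-1 + n)² (h(n) = (n - 1)² = (-1 + n)²)
-400596 + h(D(6, 21)) = -400596 + (-1 - 10*21)² = -400596 + (-1 - 210)² = -400596 + (-211)² = -400596 + 44521 = -356075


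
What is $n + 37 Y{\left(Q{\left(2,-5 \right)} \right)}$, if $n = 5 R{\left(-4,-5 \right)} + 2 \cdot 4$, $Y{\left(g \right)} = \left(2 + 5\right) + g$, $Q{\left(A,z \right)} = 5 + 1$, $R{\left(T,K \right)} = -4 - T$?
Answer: $489$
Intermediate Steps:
$Q{\left(A,z \right)} = 6$
$Y{\left(g \right)} = 7 + g$
$n = 8$ ($n = 5 \left(-4 - -4\right) + 2 \cdot 4 = 5 \left(-4 + 4\right) + 8 = 5 \cdot 0 + 8 = 0 + 8 = 8$)
$n + 37 Y{\left(Q{\left(2,-5 \right)} \right)} = 8 + 37 \left(7 + 6\right) = 8 + 37 \cdot 13 = 8 + 481 = 489$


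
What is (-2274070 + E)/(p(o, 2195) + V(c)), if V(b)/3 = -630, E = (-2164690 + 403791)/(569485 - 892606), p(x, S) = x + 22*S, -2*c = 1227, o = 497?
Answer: -734798011571/15153405537 ≈ -48.491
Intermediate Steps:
c = -1227/2 (c = -½*1227 = -1227/2 ≈ -613.50)
E = 1760899/323121 (E = -1760899/(-323121) = -1760899*(-1/323121) = 1760899/323121 ≈ 5.4497)
V(b) = -1890 (V(b) = 3*(-630) = -1890)
(-2274070 + E)/(p(o, 2195) + V(c)) = (-2274070 + 1760899/323121)/((497 + 22*2195) - 1890) = -734798011571/(323121*((497 + 48290) - 1890)) = -734798011571/(323121*(48787 - 1890)) = -734798011571/323121/46897 = -734798011571/323121*1/46897 = -734798011571/15153405537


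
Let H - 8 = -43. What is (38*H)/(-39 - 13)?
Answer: 665/26 ≈ 25.577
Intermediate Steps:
H = -35 (H = 8 - 43 = -35)
(38*H)/(-39 - 13) = (38*(-35))/(-39 - 13) = -1330/(-52) = -1330*(-1/52) = 665/26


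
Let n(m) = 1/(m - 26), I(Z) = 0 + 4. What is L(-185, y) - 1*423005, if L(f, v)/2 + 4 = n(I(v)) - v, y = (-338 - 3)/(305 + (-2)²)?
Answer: -1437813994/3399 ≈ -4.2301e+5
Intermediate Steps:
I(Z) = 4
y = -341/309 (y = -341/(305 + 4) = -341/309 ≈ -1.1036)
n(m) = 1/(-26 + m)
L(f, v) = -89/11 - 2*v (L(f, v) = -8 + 2*(1/(-26 + 4) - v) = -8 + 2*(1/(-22) - v) = -8 + 2*(-1/22 - v) = -8 + (-1/11 - 2*v) = -89/11 - 2*v)
L(-185, y) - 1*423005 = (-89/11 - 2*(-341/309)) - 1*423005 = (-89/11 + 682/309) - 423005 = -19999/3399 - 423005 = -1437813994/3399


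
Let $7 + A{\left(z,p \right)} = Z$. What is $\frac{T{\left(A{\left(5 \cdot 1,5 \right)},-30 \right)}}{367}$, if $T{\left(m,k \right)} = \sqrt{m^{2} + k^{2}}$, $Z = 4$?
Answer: $\frac{3 \sqrt{101}}{367} \approx 0.082152$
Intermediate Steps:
$A{\left(z,p \right)} = -3$ ($A{\left(z,p \right)} = -7 + 4 = -3$)
$T{\left(m,k \right)} = \sqrt{k^{2} + m^{2}}$
$\frac{T{\left(A{\left(5 \cdot 1,5 \right)},-30 \right)}}{367} = \frac{\sqrt{\left(-30\right)^{2} + \left(-3\right)^{2}}}{367} = \sqrt{900 + 9} \cdot \frac{1}{367} = \sqrt{909} \cdot \frac{1}{367} = 3 \sqrt{101} \cdot \frac{1}{367} = \frac{3 \sqrt{101}}{367}$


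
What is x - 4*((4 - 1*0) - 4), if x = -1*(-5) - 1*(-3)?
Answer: 8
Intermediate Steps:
x = 8 (x = 5 + 3 = 8)
x - 4*((4 - 1*0) - 4) = 8 - 4*((4 - 1*0) - 4) = 8 - 4*((4 + 0) - 4) = 8 - 4*(4 - 4) = 8 - 4*0 = 8 + 0 = 8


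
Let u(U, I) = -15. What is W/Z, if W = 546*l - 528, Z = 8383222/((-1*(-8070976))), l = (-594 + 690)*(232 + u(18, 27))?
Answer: 45898607427072/4191611 ≈ 1.0950e+7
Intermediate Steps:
l = 20832 (l = (-594 + 690)*(232 - 15) = 96*217 = 20832)
Z = 4191611/4035488 (Z = 8383222/8070976 = 8383222*(1/8070976) = 4191611/4035488 ≈ 1.0387)
W = 11373744 (W = 546*20832 - 528 = 11374272 - 528 = 11373744)
W/Z = 11373744/(4191611/4035488) = 11373744*(4035488/4191611) = 45898607427072/4191611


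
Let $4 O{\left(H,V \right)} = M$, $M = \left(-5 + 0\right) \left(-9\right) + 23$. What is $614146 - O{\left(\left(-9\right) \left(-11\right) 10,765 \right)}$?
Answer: $614129$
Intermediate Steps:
$M = 68$ ($M = \left(-5\right) \left(-9\right) + 23 = 45 + 23 = 68$)
$O{\left(H,V \right)} = 17$ ($O{\left(H,V \right)} = \frac{1}{4} \cdot 68 = 17$)
$614146 - O{\left(\left(-9\right) \left(-11\right) 10,765 \right)} = 614146 - 17 = 614129$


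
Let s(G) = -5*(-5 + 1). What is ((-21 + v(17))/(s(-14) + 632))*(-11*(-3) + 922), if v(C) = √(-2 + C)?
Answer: -20055/652 + 955*√15/652 ≈ -25.086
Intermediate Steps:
s(G) = 20 (s(G) = -5*(-4) = 20)
((-21 + v(17))/(s(-14) + 632))*(-11*(-3) + 922) = ((-21 + √(-2 + 17))/(20 + 632))*(-11*(-3) + 922) = ((-21 + √15)/652)*(33 + 922) = ((-21 + √15)*(1/652))*955 = (-21/652 + √15/652)*955 = -20055/652 + 955*√15/652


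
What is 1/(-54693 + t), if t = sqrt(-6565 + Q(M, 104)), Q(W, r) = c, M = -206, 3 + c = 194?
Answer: -54693/2991330623 - I*sqrt(6374)/2991330623 ≈ -1.8284e-5 - 2.669e-8*I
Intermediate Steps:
c = 191 (c = -3 + 194 = 191)
Q(W, r) = 191
t = I*sqrt(6374) (t = sqrt(-6565 + 191) = sqrt(-6374) = I*sqrt(6374) ≈ 79.837*I)
1/(-54693 + t) = 1/(-54693 + I*sqrt(6374))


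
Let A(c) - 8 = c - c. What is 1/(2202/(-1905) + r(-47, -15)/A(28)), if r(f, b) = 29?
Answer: 5080/12543 ≈ 0.40501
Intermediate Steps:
A(c) = 8 (A(c) = 8 + (c - c) = 8 + 0 = 8)
1/(2202/(-1905) + r(-47, -15)/A(28)) = 1/(2202/(-1905) + 29/8) = 1/(2202*(-1/1905) + 29*(⅛)) = 1/(-734/635 + 29/8) = 1/(12543/5080) = 5080/12543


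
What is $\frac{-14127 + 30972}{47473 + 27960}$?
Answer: $\frac{16845}{75433} \approx 0.22331$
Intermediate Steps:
$\frac{-14127 + 30972}{47473 + 27960} = \frac{16845}{75433}$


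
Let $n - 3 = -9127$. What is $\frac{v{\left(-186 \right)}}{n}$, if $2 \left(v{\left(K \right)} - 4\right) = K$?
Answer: $\frac{89}{9124} \approx 0.0097545$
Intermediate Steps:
$n = -9124$ ($n = 3 - 9127 = -9124$)
$v{\left(K \right)} = 4 + \frac{K}{2}$
$\frac{v{\left(-186 \right)}}{n} = \frac{4 + \frac{1}{2} \left(-186\right)}{-9124} = \left(4 - 93\right) \left(- \frac{1}{9124}\right) = \left(-89\right) \left(- \frac{1}{9124}\right) = \frac{89}{9124}$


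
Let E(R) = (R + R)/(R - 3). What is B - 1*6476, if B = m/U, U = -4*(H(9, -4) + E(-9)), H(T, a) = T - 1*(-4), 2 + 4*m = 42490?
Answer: -193115/29 ≈ -6659.1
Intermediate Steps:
m = 10622 (m = -1/2 + (1/4)*42490 = -1/2 + 21245/2 = 10622)
E(R) = 2*R/(-3 + R) (E(R) = (2*R)/(-3 + R) = 2*R/(-3 + R))
H(T, a) = 4 + T (H(T, a) = T + 4 = 4 + T)
U = -58 (U = -4*((4 + 9) + 2*(-9)/(-3 - 9)) = -4*(13 + 2*(-9)/(-12)) = -4*(13 + 2*(-9)*(-1/12)) = -4*(13 + 3/2) = -4*29/2 = -58)
B = -5311/29 (B = 10622/(-58) = 10622*(-1/58) = -5311/29 ≈ -183.14)
B - 1*6476 = -5311/29 - 1*6476 = -5311/29 - 6476 = -193115/29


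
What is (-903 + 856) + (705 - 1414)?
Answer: -756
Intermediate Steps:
(-903 + 856) + (705 - 1414) = -47 - 709 = -756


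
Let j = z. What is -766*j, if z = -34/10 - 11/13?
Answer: 211416/65 ≈ 3252.6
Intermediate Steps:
z = -276/65 (z = -34*⅒ - 11*1/13 = -17/5 - 11/13 = -276/65 ≈ -4.2462)
j = -276/65 ≈ -4.2462
-766*j = -766*(-276/65) = 211416/65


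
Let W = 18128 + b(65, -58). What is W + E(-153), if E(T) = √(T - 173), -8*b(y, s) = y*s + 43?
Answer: 148751/8 + I*√326 ≈ 18594.0 + 18.055*I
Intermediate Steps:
b(y, s) = -43/8 - s*y/8 (b(y, s) = -(y*s + 43)/8 = -(s*y + 43)/8 = -(43 + s*y)/8 = -43/8 - s*y/8)
E(T) = √(-173 + T)
W = 148751/8 (W = 18128 + (-43/8 - ⅛*(-58)*65) = 18128 + (-43/8 + 1885/4) = 18128 + 3727/8 = 148751/8 ≈ 18594.)
W + E(-153) = 148751/8 + √(-173 - 153) = 148751/8 + √(-326) = 148751/8 + I*√326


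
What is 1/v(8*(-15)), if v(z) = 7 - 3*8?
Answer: -1/17 ≈ -0.058824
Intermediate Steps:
v(z) = -17 (v(z) = 7 - 24 = -17)
1/v(8*(-15)) = 1/(-17) = -1/17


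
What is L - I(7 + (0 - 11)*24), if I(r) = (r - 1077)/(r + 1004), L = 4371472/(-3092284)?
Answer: 214904318/577484037 ≈ 0.37214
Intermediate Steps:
L = -1092868/773071 (L = 4371472*(-1/3092284) = -1092868/773071 ≈ -1.4137)
I(r) = (-1077 + r)/(1004 + r)
L - I(7 + (0 - 11)*24) = -1092868/773071 - (-1077 + (7 + (0 - 11)*24))/(1004 + (7 + (0 - 11)*24)) = -1092868/773071 - (-1077 + (7 - 11*24))/(1004 + (7 - 11*24)) = -1092868/773071 - (-1077 + (7 - 264))/(1004 + (7 - 264)) = -1092868/773071 - (-1077 - 257)/(1004 - 257) = -1092868/773071 - (-1334)/747 = -1092868/773071 - 1*(-1334/747) = -1092868/773071 + 1334/747 = 214904318/577484037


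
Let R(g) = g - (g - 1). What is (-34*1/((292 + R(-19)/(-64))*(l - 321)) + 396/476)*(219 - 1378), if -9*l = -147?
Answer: -326777869921/338751707 ≈ -964.65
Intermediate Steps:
R(g) = 1 (R(g) = g - (-1 + g) = g + (1 - g) = 1)
l = 49/3 (l = -⅑*(-147) = 49/3 ≈ 16.333)
(-34*1/((292 + R(-19)/(-64))*(l - 321)) + 396/476)*(219 - 1378) = (-34*1/((292 + 1/(-64))*(49/3 - 321)) + 396/476)*(219 - 1378) = (-34*(-3/(914*(292 + 1*(-1/64)))) + 396*(1/476))*(-1159) = (-34*(-3/(914*(292 - 1/64))) + 99/119)*(-1159) = (-34/((-914/3*18687/64)) + 99/119)*(-1159) = (-34/(-2846653/32) + 99/119)*(-1159) = (-34*(-32/2846653) + 99/119)*(-1159) = (1088/2846653 + 99/119)*(-1159) = (281948119/338751707)*(-1159) = -326777869921/338751707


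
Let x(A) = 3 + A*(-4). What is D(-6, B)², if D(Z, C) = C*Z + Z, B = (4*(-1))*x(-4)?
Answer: 202500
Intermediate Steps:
x(A) = 3 - 4*A
B = -76 (B = (4*(-1))*(3 - 4*(-4)) = -4*(3 + 16) = -4*19 = -76)
D(Z, C) = Z + C*Z
D(-6, B)² = (-6*(1 - 76))² = (-6*(-75))² = 450² = 202500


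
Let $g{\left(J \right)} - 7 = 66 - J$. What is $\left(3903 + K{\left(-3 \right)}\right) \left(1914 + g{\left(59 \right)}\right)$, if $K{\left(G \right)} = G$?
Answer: $7519200$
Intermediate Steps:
$g{\left(J \right)} = 73 - J$ ($g{\left(J \right)} = 7 - \left(-66 + J\right) = 73 - J$)
$\left(3903 + K{\left(-3 \right)}\right) \left(1914 + g{\left(59 \right)}\right) = \left(3903 - 3\right) \left(1914 + \left(73 - 59\right)\right) = 3900 \left(1914 + \left(73 - 59\right)\right) = 3900 \left(1914 + 14\right) = 3900 \cdot 1928 = 7519200$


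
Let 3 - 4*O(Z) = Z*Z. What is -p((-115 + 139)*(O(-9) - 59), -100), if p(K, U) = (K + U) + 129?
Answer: 1855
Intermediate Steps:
O(Z) = ¾ - Z²/4 (O(Z) = ¾ - Z*Z/4 = ¾ - Z²/4)
p(K, U) = 129 + K + U
-p((-115 + 139)*(O(-9) - 59), -100) = -(129 + (-115 + 139)*((¾ - ¼*(-9)²) - 59) - 100) = -(129 + 24*((¾ - ¼*81) - 59) - 100) = -(129 + 24*((¾ - 81/4) - 59) - 100) = -(129 + 24*(-39/2 - 59) - 100) = -(129 + 24*(-157/2) - 100) = -(129 - 1884 - 100) = -1*(-1855) = 1855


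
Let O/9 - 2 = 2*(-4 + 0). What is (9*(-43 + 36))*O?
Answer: 3402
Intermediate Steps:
O = -54 (O = 18 + 9*(2*(-4 + 0)) = 18 + 9*(2*(-4)) = 18 + 9*(-8) = 18 - 72 = -54)
(9*(-43 + 36))*O = (9*(-43 + 36))*(-54) = (9*(-7))*(-54) = -63*(-54) = 3402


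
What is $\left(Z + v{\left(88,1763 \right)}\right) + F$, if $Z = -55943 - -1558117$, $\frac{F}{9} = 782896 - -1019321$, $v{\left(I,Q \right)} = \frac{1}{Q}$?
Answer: $\frac{31244109902}{1763} \approx 1.7722 \cdot 10^{7}$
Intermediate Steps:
$F = 16219953$ ($F = 9 \left(782896 - -1019321\right) = 9 \left(782896 + 1019321\right) = 9 \cdot 1802217 = 16219953$)
$Z = 1502174$ ($Z = -55943 + 1558117 = 1502174$)
$\left(Z + v{\left(88,1763 \right)}\right) + F = \left(1502174 + \frac{1}{1763}\right) + 16219953 = \frac{2648332763}{1763} + 16219953 = \frac{31244109902}{1763}$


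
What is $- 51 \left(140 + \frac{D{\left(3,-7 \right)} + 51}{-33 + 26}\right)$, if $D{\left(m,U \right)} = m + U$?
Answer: $- \frac{47583}{7} \approx -6797.6$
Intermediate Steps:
$D{\left(m,U \right)} = U + m$
$- 51 \left(140 + \frac{D{\left(3,-7 \right)} + 51}{-33 + 26}\right) = - 51 \left(140 + \frac{\left(-7 + 3\right) + 51}{-33 + 26}\right) = - 51 \left(140 + \frac{-4 + 51}{-7}\right) = - 51 \left(140 + 47 \left(- \frac{1}{7}\right)\right) = - 51 \left(140 - \frac{47}{7}\right) = \left(-51\right) \frac{933}{7} = - \frac{47583}{7}$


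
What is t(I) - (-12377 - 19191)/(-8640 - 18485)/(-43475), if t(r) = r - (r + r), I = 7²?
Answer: -57783677807/1179259375 ≈ -49.000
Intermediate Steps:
I = 49
t(r) = -r (t(r) = r - 2*r = -r)
t(I) - (-12377 - 19191)/(-8640 - 18485)/(-43475) = -1*49 - (-12377 - 19191)/(-8640 - 18485)/(-43475) = -49 - (-31568/(-27125))*(-1)/43475 = -49 - (-31568*(-1/27125))*(-1)/43475 = -49 - 31568*(-1)/(27125*43475) = -49 - 1*(-31568/1179259375) = -49 + 31568/1179259375 = -57783677807/1179259375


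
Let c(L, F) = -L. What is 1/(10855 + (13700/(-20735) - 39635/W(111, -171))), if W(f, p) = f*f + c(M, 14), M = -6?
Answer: 51120069/554710206670 ≈ 9.2156e-5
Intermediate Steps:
W(f, p) = 6 + f² (W(f, p) = f*f - 1*(-6) = f² + 6 = 6 + f²)
1/(10855 + (13700/(-20735) - 39635/W(111, -171))) = 1/(10855 + (13700/(-20735) - 39635/(6 + 111²))) = 1/(10855 + (13700*(-1/20735) - 39635/(6 + 12321))) = 1/(10855 + (-2740/4147 - 39635/12327)) = 1/(10855 - 198142325/51120069) = 1/(554710206670/51120069) = 51120069/554710206670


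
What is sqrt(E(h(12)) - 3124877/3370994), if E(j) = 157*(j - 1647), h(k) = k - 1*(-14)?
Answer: I*sqrt(2892012782615135630)/3370994 ≈ 504.48*I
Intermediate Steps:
h(k) = 14 + k (h(k) = k + 14 = 14 + k)
E(j) = -258579 + 157*j (E(j) = 157*(-1647 + j) = -258579 + 157*j)
sqrt(E(h(12)) - 3124877/3370994) = sqrt((-258579 + 157*(14 + 12)) - 3124877/3370994) = sqrt((-258579 + 157*26) - 3124877*1/3370994) = sqrt((-258579 + 4082) - 3124877/3370994) = sqrt(-254497 - 3124877/3370994) = sqrt(-857910984895/3370994) = I*sqrt(2892012782615135630)/3370994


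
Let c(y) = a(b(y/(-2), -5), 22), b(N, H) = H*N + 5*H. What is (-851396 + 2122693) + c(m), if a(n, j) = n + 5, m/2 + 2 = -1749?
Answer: 1262522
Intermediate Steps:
m = -3502 (m = -4 + 2*(-1749) = -4 - 3498 = -3502)
b(N, H) = 5*H + H*N
a(n, j) = 5 + n
c(y) = -20 + 5*y/2 (c(y) = 5 - 5*(5 + y/(-2)) = 5 - 5*(5 + y*(-½)) = 5 - 5*(5 - y/2) = 5 + (-25 + 5*y/2) = -20 + 5*y/2)
(-851396 + 2122693) + c(m) = (-851396 + 2122693) + (-20 + (5/2)*(-3502)) = 1271297 + (-20 - 8755) = 1271297 - 8775 = 1262522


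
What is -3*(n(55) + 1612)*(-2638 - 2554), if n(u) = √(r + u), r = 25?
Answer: 25108512 + 62304*√5 ≈ 2.5248e+7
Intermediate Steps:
n(u) = √(25 + u)
-3*(n(55) + 1612)*(-2638 - 2554) = -3*(√(25 + 55) + 1612)*(-2638 - 2554) = -3*(√80 + 1612)*(-5192) = -3*(4*√5 + 1612)*(-5192) = -3*(1612 + 4*√5)*(-5192) = -3*(-8369504 - 20768*√5) = 25108512 + 62304*√5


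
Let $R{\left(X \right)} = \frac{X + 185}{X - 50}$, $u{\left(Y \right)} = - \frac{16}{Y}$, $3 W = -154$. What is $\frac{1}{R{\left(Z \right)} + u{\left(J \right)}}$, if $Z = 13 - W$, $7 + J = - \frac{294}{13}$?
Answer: $\frac{16555}{296924} \approx 0.055755$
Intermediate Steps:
$W = - \frac{154}{3}$ ($W = \frac{1}{3} \left(-154\right) = - \frac{154}{3} \approx -51.333$)
$J = - \frac{385}{13}$ ($J = -7 - \frac{294}{13} = - \frac{385}{13} \approx -29.615$)
$Z = \frac{193}{3}$ ($Z = 13 - - \frac{154}{3} = 13 + \frac{154}{3} = \frac{193}{3} \approx 64.333$)
$R{\left(X \right)} = \frac{185 + X}{-50 + X}$
$\frac{1}{R{\left(Z \right)} + u{\left(J \right)}} = \frac{1}{\frac{185 + \frac{193}{3}}{-50 + \frac{193}{3}} - \frac{16}{- \frac{385}{13}}} = \frac{1}{\frac{1}{\frac{43}{3}} \cdot \frac{748}{3} - - \frac{208}{385}} = \frac{1}{\frac{3}{43} \cdot \frac{748}{3} + \frac{208}{385}} = \frac{1}{\frac{748}{43} + \frac{208}{385}} = \frac{1}{\frac{296924}{16555}} = \frac{16555}{296924}$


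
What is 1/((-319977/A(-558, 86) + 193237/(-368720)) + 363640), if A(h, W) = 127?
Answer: 4257040/1537302165551 ≈ 2.7692e-6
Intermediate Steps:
1/((-319977/A(-558, 86) + 193237/(-368720)) + 363640) = 1/((-319977/127 + 193237/(-368720)) + 363640) = 1/((-319977*1/127 + 193237*(-1/368720)) + 363640) = 1/((-319977/127 - 17567/33520) + 363640) = 1/(-10727860049/4257040 + 363640) = 1/(1537302165551/4257040) = 4257040/1537302165551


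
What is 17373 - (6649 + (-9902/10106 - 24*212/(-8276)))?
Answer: 112119557871/10454657 ≈ 10724.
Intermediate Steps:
17373 - (6649 + (-9902/10106 - 24*212/(-8276))) = 17373 - (6649 + (-9902*1/10106 - 5088*(-1/8276))) = 17373 - (6649 + (-4951/5053 + 1272/2069)) = 17373 - (6649 - 3816203/10454657) = 17373 - 1*69509198190/10454657 = 17373 - 69509198190/10454657 = 112119557871/10454657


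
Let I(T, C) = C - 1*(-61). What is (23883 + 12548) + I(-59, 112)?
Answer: 36604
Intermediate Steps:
I(T, C) = 61 + C (I(T, C) = C + 61 = 61 + C)
(23883 + 12548) + I(-59, 112) = (23883 + 12548) + (61 + 112) = 36431 + 173 = 36604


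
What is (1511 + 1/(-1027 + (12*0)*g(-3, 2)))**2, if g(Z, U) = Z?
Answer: 2408070825616/1054729 ≈ 2.2831e+6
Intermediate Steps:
(1511 + 1/(-1027 + (12*0)*g(-3, 2)))**2 = (1511 + 1/(-1027 + (12*0)*(-3)))**2 = (1511 + 1/(-1027 + 0*(-3)))**2 = (1511 + 1/(-1027 + 0))**2 = (1511 + 1/(-1027))**2 = (1511 - 1/1027)**2 = (1551796/1027)**2 = 2408070825616/1054729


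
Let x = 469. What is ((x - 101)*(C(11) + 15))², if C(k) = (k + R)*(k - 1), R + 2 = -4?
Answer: 572166400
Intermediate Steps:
R = -6 (R = -2 - 4 = -6)
C(k) = (-1 + k)*(-6 + k) (C(k) = (k - 6)*(k - 1) = (-6 + k)*(-1 + k) = (-1 + k)*(-6 + k))
((x - 101)*(C(11) + 15))² = ((469 - 101)*((6 + 11² - 7*11) + 15))² = (368*((6 + 121 - 77) + 15))² = (368*(50 + 15))² = (368*65)² = 23920² = 572166400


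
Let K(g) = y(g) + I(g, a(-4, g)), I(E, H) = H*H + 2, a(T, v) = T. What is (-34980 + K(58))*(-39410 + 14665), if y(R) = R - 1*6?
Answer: 863847950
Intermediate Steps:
y(R) = -6 + R (y(R) = R - 6 = -6 + R)
I(E, H) = 2 + H² (I(E, H) = H² + 2 = 2 + H²)
K(g) = 12 + g (K(g) = (-6 + g) + (2 + (-4)²) = (-6 + g) + (2 + 16) = (-6 + g) + 18 = 12 + g)
(-34980 + K(58))*(-39410 + 14665) = (-34980 + (12 + 58))*(-39410 + 14665) = (-34980 + 70)*(-24745) = -34910*(-24745) = 863847950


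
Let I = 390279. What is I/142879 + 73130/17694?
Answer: 8677168948/1264050513 ≈ 6.8646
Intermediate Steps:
I/142879 + 73130/17694 = 390279/142879 + 73130/17694 = 390279*(1/142879) + 73130*(1/17694) = 390279/142879 + 36565/8847 = 8677168948/1264050513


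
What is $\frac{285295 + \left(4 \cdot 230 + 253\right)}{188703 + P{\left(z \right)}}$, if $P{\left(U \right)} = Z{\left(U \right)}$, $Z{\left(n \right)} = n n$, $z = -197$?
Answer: $\frac{71617}{56878} \approx 1.2591$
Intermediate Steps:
$Z{\left(n \right)} = n^{2}$
$P{\left(U \right)} = U^{2}$
$\frac{285295 + \left(4 \cdot 230 + 253\right)}{188703 + P{\left(z \right)}} = \frac{285295 + \left(4 \cdot 230 + 253\right)}{188703 + \left(-197\right)^{2}} = \frac{285295 + \left(920 + 253\right)}{188703 + 38809} = \frac{285295 + 1173}{227512} = 286468 \cdot \frac{1}{227512} = \frac{71617}{56878}$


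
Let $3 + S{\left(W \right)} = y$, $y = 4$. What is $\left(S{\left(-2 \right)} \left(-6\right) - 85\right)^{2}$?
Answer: $8281$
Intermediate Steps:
$S{\left(W \right)} = 1$ ($S{\left(W \right)} = -3 + 4 = 1$)
$\left(S{\left(-2 \right)} \left(-6\right) - 85\right)^{2} = \left(1 \left(-6\right) - 85\right)^{2} = \left(-6 - 85\right)^{2} = \left(-91\right)^{2} = 8281$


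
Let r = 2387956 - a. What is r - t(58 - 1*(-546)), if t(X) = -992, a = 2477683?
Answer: -88735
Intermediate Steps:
r = -89727 (r = 2387956 - 1*2477683 = 2387956 - 2477683 = -89727)
r - t(58 - 1*(-546)) = -89727 - 1*(-992) = -89727 + 992 = -88735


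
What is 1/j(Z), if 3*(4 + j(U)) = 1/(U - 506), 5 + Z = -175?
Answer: -2058/8233 ≈ -0.24997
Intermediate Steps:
Z = -180 (Z = -5 - 175 = -180)
j(U) = -4 + 1/(3*(-506 + U)) (j(U) = -4 + 1/(3*(U - 506)) = -4 + 1/(3*(-506 + U)))
1/j(Z) = 1/((6073 - 12*(-180))/(3*(-506 - 180))) = 1/((⅓)*(6073 + 2160)/(-686)) = 1/((⅓)*(-1/686)*8233) = 1/(-8233/2058) = -2058/8233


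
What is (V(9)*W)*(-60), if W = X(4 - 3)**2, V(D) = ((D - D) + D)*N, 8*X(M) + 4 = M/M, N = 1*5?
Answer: -6075/16 ≈ -379.69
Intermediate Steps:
N = 5
X(M) = -3/8 (X(M) = -1/2 + (M/M)/8 = -1/2 + (1/8)*1 = -1/2 + 1/8 = -3/8)
V(D) = 5*D (V(D) = ((D - D) + D)*5 = (0 + D)*5 = D*5 = 5*D)
W = 9/64 (W = (-3/8)**2 = 9/64 ≈ 0.14063)
(V(9)*W)*(-60) = ((5*9)*(9/64))*(-60) = (45*(9/64))*(-60) = (405/64)*(-60) = -6075/16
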